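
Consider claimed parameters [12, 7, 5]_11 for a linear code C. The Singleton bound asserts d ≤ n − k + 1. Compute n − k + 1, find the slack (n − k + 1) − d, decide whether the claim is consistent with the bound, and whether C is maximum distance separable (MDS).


Singleton RHS = n − k + 1 = 6, slack = 1, bound satisfied, not MDS.

Singleton bound: d ≤ n − k + 1.
Here n = 12, k = 7, so n − k + 1 = 6.
Given d = 5, check d ≤ 6: YES.
Slack = (n − k + 1) − d = 1.
The code is NOT MDS (slack = 1 > 0).
Description: the claimed parameters are [12, 7, 5]_11; such a code would be non-MDS.


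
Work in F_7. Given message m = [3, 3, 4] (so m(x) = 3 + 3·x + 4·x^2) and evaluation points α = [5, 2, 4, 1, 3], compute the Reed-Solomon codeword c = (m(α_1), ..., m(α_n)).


c = [6, 4, 2, 3, 6]

Message polynomial: m(x) = 3 + 3·x + 4·x^2 (mod 7).
For each evaluation point α_i, compute m(α_i) mod 7:
  α_1 = 5: Horner steps 4 → 2 → 6, so m(5) = 6.
  α_2 = 2: Horner steps 4 → 4 → 4, so m(2) = 4.
  α_3 = 4: Horner steps 4 → 5 → 2, so m(4) = 2.
  α_4 = 1: Horner steps 4 → 0 → 3, so m(1) = 3.
  α_5 = 3: Horner steps 4 → 1 → 6, so m(3) = 6.
Codeword c = [6, 4, 2, 3, 6] ∈ F_7^5.


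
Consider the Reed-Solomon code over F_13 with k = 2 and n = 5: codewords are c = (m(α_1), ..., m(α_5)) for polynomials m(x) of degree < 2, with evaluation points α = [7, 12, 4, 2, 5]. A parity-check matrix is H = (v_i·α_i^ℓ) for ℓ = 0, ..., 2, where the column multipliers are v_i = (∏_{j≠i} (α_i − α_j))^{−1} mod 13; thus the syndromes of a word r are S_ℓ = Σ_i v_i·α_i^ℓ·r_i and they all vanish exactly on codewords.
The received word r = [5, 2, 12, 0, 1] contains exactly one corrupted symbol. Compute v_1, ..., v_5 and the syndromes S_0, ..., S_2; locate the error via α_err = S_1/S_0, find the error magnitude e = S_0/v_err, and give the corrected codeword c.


S = (5, 10, 7), error at position 4, error magnitude e = 5, c = [5, 2, 12, 8, 1].

Step 1: column multipliers v_i = (∏_{j≠i}(α_i − α_j))^{−1} mod 13.
  i = 1 (α = 7): (7−12)(7−4)(7−2)(7−5) = (−5)·3·5·2 = −150 ≡ 6, so v_1 = 6^{−1} = 11 (mod 13).
  i = 2 (α = 12): (12−7)(12−4)(12−2)(12−5) = 5·8·10·7 = 2800 ≡ 5, so v_2 = 5^{−1} = 8 (mod 13).
  i = 3 (α = 4): (4−7)(4−12)(4−2)(4−5) = (−3)·(−8)·2·(−1) = −48 ≡ 4, so v_3 = 4^{−1} = 10 (mod 13).
  i = 4 (α = 2): (2−7)(2−12)(2−4)(2−5) = (−5)·(−10)·(−2)·(−3) = 300 ≡ 1, so v_4 = 1^{−1} = 1 (mod 13).
  i = 5 (α = 5): (5−7)(5−12)(5−4)(5−2) = (−2)·(−7)·1·3 = 42 ≡ 3, so v_5 = 3^{−1} = 9 (mod 13).
  v = [11, 8, 10, 1, 9].
Step 2: syndromes of r = [5, 2, 12, 0, 1] (all sums mod 13).
  S_0 = Σ v_i r_i = 11·5 + 8·2 + 10·12 + 1·0 + 9·1 = 200 ≡ 5.
  S_1 = Σ v_i α_i r_i = 11·7·5 + 8·12·2 + 10·4·12 + 1·2·0 + 9·5·1 = 1102 ≡ 10.
  α_i^2 mod 13 = [10, 1, 3, 4, 12].
  S_2 = Σ v_i α_i^2 r_i = 11·10·5 + 8·1·2 + 10·3·12 + 1·4·0 + 9·12·1 = 1034 ≡ 7.
  S = (5, 10, 7) ≠ 0, so r is not a codeword (an error is present).
Step 3: locate the error. For a single error e at position i, S_ℓ = v_i·e·α_i^ℓ, so α_err = S_1/S_0.
  S_0^{−1} = 5^{−1} = 8 (mod 13), so α_err = 10·8 = 80 ≡ 2 = α_4. Error position i = 4.
  Consistency check: S_2/S_1 = 7·4 = 28 ≡ 2 = α_err ✓ (single-error assumption holds).
Step 4: error magnitude e = S_0/v_4 = S_0·∏_{j≠4}(α_4 − α_j) = 5·1 = 5 ≡ 5 (mod 13).
Step 5: correct position 4: c_4 = r_4 − e = 0 − 5 ≡ 8 (mod 13). Hence c = [5, 2, 12, 8, 1].
  Check: interpolating c through the α_i gives m(x) = 4 + 2·x (degree < 2) with m(α_i) = c_i for every i, so c is indeed a codeword.


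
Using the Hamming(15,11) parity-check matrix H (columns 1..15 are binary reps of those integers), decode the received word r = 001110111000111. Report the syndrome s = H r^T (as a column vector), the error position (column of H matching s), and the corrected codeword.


s = (1, 0, 0, 0)^T, error position = 8, corrected codeword c = 001110101000111

Compute s = H r^T mod 2 one row at a time:
  s_1 = 1 + 1 + 0 + 0 + 0 + 1 + 1 + 1 = 5 ≡ 1 (mod 2).
  s_2 = 1 + 1 + 0 + 1 + 0 + 1 + 1 + 1 = 6 ≡ 0 (mod 2).
  s_3 = 0 + 1 + 0 + 1 + 0 + 0 + 1 + 1 = 4 ≡ 0 (mod 2).
  s_4 = 0 + 1 + 1 + 1 + 1 + 0 + 1 + 1 = 6 ≡ 0 (mod 2).
s = (1, 0, 0, 0)^T — this equals column 8 of H (binary 1000), so error is at position 8.
Correct: flip bit 8 of r = 001110111000111 to get c = 001110101000111.


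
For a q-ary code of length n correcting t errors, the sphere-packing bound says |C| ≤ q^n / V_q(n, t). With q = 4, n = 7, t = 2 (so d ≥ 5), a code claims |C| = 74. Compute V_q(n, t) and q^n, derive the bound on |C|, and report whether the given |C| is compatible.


V_q(n, t) = 211, q^n = 16384, Hamming bound = 77, |C| = 74 ≤ bound (satisfied).

Step 1: Compute V_q(n, t) = Σ_{j=0}^2 C(n, j) (q−1)^j.
  j = 0: C(7,0)·(3)^0 = 1·1 = 1.
  j = 1: C(7,1)·(3)^1 = 7·3 = 21.
  j = 2: C(7,2)·(3)^2 = 21·9 = 189.
  V_q(n, t) = 1 + 21 + 189 = 211.
Step 2: q^n = 4^7 = 16384.
Step 3: Hamming bound ⌊q^n / V_q(n,t)⌋ = ⌊16384/211⌋ = 77.
Step 4: Compare |C| = 74 to 77: satisfied.
The claimed |C| lies below the Hamming bound.


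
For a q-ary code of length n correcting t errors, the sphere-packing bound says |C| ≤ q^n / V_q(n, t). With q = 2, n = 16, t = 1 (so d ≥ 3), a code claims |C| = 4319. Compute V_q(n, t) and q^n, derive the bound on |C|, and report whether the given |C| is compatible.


V_q(n, t) = 17, q^n = 65536, Hamming bound = 3855, |C| = 4319 > bound (violated).

Step 1: Compute V_q(n, t) = Σ_{j=0}^1 C(n, j) (q−1)^j.
  j = 0: C(16,0)·(1)^0 = 1·1 = 1.
  j = 1: C(16,1)·(1)^1 = 16·1 = 16.
  V_q(n, t) = 1 + 16 = 17.
Step 2: q^n = 2^16 = 65536.
Step 3: Hamming bound ⌊q^n / V_q(n,t)⌋ = ⌊65536/17⌋ = 3855.
Step 4: Compare |C| = 4319 to 3855: violated.
The claimed |C| lies above the Hamming bound, so no 2-ary code of length 16 with d ≥ 3 can have 4319 codewords.


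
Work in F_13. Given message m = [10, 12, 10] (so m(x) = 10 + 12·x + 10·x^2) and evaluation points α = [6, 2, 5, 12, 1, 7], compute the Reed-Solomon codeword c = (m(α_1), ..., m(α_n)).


c = [0, 9, 8, 8, 6, 12]

Message polynomial: m(x) = 10 + 12·x + 10·x^2 (mod 13).
For each evaluation point α_i, compute m(α_i) mod 13:
  α_1 = 6: Horner steps 10 → 7 → 0, so m(6) = 0.
  α_2 = 2: Horner steps 10 → 6 → 9, so m(2) = 9.
  α_3 = 5: Horner steps 10 → 10 → 8, so m(5) = 8.
  α_4 = 12: Horner steps 10 → 2 → 8, so m(12) = 8.
  α_5 = 1: Horner steps 10 → 9 → 6, so m(1) = 6.
  α_6 = 7: Horner steps 10 → 4 → 12, so m(7) = 12.
Codeword c = [0, 9, 8, 8, 6, 12] ∈ F_13^6.


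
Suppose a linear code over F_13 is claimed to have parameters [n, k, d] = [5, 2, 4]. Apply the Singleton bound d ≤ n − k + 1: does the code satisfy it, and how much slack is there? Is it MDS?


Singleton RHS = n − k + 1 = 4, slack = 0, bound satisfied, MDS.

Singleton bound: d ≤ n − k + 1.
Here n = 5, k = 2, so n − k + 1 = 4.
Given d = 4, check d ≤ 4: YES.
Slack = (n − k + 1) − d = 0.
The code is MDS (slack = 0).
Description: the claimed parameters are [5, 2, 4]_13; such a code would be MDS (meets Singleton bound).


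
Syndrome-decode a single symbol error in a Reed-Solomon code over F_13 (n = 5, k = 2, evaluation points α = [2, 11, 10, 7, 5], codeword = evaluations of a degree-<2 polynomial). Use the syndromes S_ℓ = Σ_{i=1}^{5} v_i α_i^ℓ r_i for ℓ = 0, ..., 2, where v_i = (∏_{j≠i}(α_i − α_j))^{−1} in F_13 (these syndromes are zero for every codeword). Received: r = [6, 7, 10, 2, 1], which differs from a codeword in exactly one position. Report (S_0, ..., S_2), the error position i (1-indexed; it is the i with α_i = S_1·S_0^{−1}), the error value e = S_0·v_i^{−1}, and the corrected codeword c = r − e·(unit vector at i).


S = (2, 9, 8), error at position 2, error magnitude e = 3, c = [6, 4, 10, 2, 1].

Step 1: column multipliers v_i = (∏_{j≠i}(α_i − α_j))^{−1} mod 13.
  i = 1 (α = 2): (2−11)(2−10)(2−7)(2−5) = (−9)·(−8)·(−5)·(−3) = 1080 ≡ 1, so v_1 = 1^{−1} = 1 (mod 13).
  i = 2 (α = 11): (11−2)(11−10)(11−7)(11−5) = 9·1·4·6 = 216 ≡ 8, so v_2 = 8^{−1} = 5 (mod 13).
  i = 3 (α = 10): (10−2)(10−11)(10−7)(10−5) = 8·(−1)·3·5 = −120 ≡ 10, so v_3 = 10^{−1} = 4 (mod 13).
  i = 4 (α = 7): (7−2)(7−11)(7−10)(7−5) = 5·(−4)·(−3)·2 = 120 ≡ 3, so v_4 = 3^{−1} = 9 (mod 13).
  i = 5 (α = 5): (5−2)(5−11)(5−10)(5−7) = 3·(−6)·(−5)·(−2) = −180 ≡ 2, so v_5 = 2^{−1} = 7 (mod 13).
  v = [1, 5, 4, 9, 7].
Step 2: syndromes of r = [6, 7, 10, 2, 1] (all sums mod 13).
  S_0 = Σ v_i r_i = 1·6 + 5·7 + 4·10 + 9·2 + 7·1 = 106 ≡ 2.
  S_1 = Σ v_i α_i r_i = 1·2·6 + 5·11·7 + 4·10·10 + 9·7·2 + 7·5·1 = 958 ≡ 9.
  α_i^2 mod 13 = [4, 4, 9, 10, 12].
  S_2 = Σ v_i α_i^2 r_i = 1·4·6 + 5·4·7 + 4·9·10 + 9·10·2 + 7·12·1 = 788 ≡ 8.
  S = (2, 9, 8) ≠ 0, so r is not a codeword (an error is present).
Step 3: locate the error. For a single error e at position i, S_ℓ = v_i·e·α_i^ℓ, so α_err = S_1/S_0.
  S_0^{−1} = 2^{−1} = 7 (mod 13), so α_err = 9·7 = 63 ≡ 11 = α_2. Error position i = 2.
  Consistency check: S_2/S_1 = 8·3 = 24 ≡ 11 = α_err ✓ (single-error assumption holds).
Step 4: error magnitude e = S_0/v_2 = S_0·∏_{j≠2}(α_2 − α_j) = 2·8 = 16 ≡ 3 (mod 13).
Step 5: correct position 2: c_2 = r_2 − e = 7 − 3 ≡ 4 (mod 13). Hence c = [6, 4, 10, 2, 1].
  Check: interpolating c through the α_i gives m(x) = 5 + 7·x (degree < 2) with m(α_i) = c_i for every i, so c is indeed a codeword.


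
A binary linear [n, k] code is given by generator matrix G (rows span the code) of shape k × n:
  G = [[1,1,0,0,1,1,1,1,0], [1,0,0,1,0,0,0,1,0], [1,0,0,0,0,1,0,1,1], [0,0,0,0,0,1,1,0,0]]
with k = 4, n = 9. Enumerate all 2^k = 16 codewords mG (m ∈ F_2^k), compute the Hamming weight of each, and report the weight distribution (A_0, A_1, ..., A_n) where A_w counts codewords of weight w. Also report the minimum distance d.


Weight distribution: A_0 = 1, A_2 = 1, A_3 = 4, A_4 = 5, A_5 = 2, A_6 = 1, A_7 = 2. Minimum distance d = 2.

Enumerate all 2^4 = 16 messages m ∈ F_2^4.
For each, compute codeword c = mG in F_2^9, then tally its weight.
  m = 0000 → c = 000000000, weight = 0.
  m = 1000 → c = 110011110, weight = 6.
  m = 0100 → c = 100100010, weight = 3.
  m = 1100 → c = 010111100, weight = 5.
  m = 0010 → c = 100001011, weight = 4.
  m = 1010 → c = 010010101, weight = 4.
  m = 0110 → c = 000101001, weight = 3.
  m = 1110 → c = 110110111, weight = 7.
  m = 0001 → c = 000001100, weight = 2.
  m = 1001 → c = 110010010, weight = 4.
  m = 0101 → c = 100101110, weight = 5.
  m = 1101 → c = 010110000, weight = 3.
  m = 0011 → c = 100000111, weight = 4.
  m = 1011 → c = 010011001, weight = 4.
  m = 0111 → c = 000100101, weight = 3.
  m = 1111 → c = 110111011, weight = 7.
Tally weights:
  weight 0: 1 codewords.
  weight 2: 1 codewords.
  weight 3: 4 codewords.
  weight 4: 5 codewords.
  weight 5: 2 codewords.
  weight 6: 1 codewords.
  weight 7: 2 codewords.
Minimum distance d = smallest w > 0 with A_w > 0 = 2.
Sanity: Σ A_w = 16 = 2^4 = 16 ✓.


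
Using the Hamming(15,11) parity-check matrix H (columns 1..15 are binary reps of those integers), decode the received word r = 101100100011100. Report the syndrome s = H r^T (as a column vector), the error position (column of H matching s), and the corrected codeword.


s = (1, 0, 1, 1)^T, error position = 11, corrected codeword c = 101100100001100

Compute s = H r^T mod 2 one row at a time:
  s_1 = 0 + 0 + 0 + 1 + 1 + 1 + 0 + 0 = 3 ≡ 1 (mod 2).
  s_2 = 1 + 0 + 0 + 1 + 1 + 1 + 0 + 0 = 4 ≡ 0 (mod 2).
  s_3 = 0 + 1 + 0 + 1 + 0 + 1 + 0 + 0 = 3 ≡ 1 (mod 2).
  s_4 = 1 + 1 + 0 + 1 + 0 + 1 + 1 + 0 = 5 ≡ 1 (mod 2).
s = (1, 0, 1, 1)^T — this equals column 11 of H (binary 1011), so error is at position 11.
Correct: flip bit 11 of r = 101100100011100 to get c = 101100100001100.


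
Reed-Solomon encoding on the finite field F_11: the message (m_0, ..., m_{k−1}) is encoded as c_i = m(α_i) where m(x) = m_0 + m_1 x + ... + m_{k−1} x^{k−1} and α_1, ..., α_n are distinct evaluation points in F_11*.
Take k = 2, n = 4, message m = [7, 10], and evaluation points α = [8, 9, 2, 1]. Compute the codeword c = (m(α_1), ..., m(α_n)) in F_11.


c = [10, 9, 5, 6]

Message polynomial: m(x) = 7 + 10·x (mod 11).
For each evaluation point α_i, compute m(α_i) mod 11:
  α_1 = 8: Horner steps 10 → 10, so m(8) = 10.
  α_2 = 9: Horner steps 10 → 9, so m(9) = 9.
  α_3 = 2: Horner steps 10 → 5, so m(2) = 5.
  α_4 = 1: Horner steps 10 → 6, so m(1) = 6.
Codeword c = [10, 9, 5, 6] ∈ F_11^4.


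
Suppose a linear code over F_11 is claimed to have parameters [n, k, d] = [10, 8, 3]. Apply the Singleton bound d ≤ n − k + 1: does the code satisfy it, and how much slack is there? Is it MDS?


Singleton RHS = n − k + 1 = 3, slack = 0, bound satisfied, MDS.

Singleton bound: d ≤ n − k + 1.
Here n = 10, k = 8, so n − k + 1 = 3.
Given d = 3, check d ≤ 3: YES.
Slack = (n − k + 1) − d = 0.
The code is MDS (slack = 0).
Description: the claimed parameters are [10, 8, 3]_11; such a code would be MDS (meets Singleton bound).


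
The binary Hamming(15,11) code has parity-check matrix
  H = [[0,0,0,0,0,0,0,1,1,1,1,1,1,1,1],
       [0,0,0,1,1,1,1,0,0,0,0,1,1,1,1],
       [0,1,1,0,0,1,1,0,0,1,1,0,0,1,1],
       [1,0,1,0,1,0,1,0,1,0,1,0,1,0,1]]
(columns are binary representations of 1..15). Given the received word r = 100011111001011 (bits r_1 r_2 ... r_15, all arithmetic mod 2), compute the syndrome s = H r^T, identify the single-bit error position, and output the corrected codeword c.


s = (1, 0, 0, 1)^T, error position = 9, corrected codeword c = 100011110001011

Compute s = H r^T mod 2 one row at a time:
  s_1 = 1 + 1 + 0 + 0 + 1 + 0 + 1 + 1 = 5 ≡ 1 (mod 2).
  s_2 = 0 + 1 + 1 + 1 + 1 + 0 + 1 + 1 = 6 ≡ 0 (mod 2).
  s_3 = 0 + 0 + 1 + 1 + 0 + 0 + 1 + 1 = 4 ≡ 0 (mod 2).
  s_4 = 1 + 0 + 1 + 1 + 1 + 0 + 0 + 1 = 5 ≡ 1 (mod 2).
s = (1, 0, 0, 1)^T — this equals column 9 of H (binary 1001), so error is at position 9.
Correct: flip bit 9 of r = 100011111001011 to get c = 100011110001011.


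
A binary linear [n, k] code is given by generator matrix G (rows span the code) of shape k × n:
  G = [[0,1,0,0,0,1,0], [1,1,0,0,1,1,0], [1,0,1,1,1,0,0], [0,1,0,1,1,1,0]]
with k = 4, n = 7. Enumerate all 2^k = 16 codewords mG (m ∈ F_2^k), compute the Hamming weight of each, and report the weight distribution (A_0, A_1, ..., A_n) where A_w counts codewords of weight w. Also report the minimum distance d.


Weight distribution: A_0 = 1, A_2 = 7, A_4 = 7, A_6 = 1. Minimum distance d = 2.

Enumerate all 2^4 = 16 messages m ∈ F_2^4.
For each, compute codeword c = mG in F_2^7, then tally its weight.
  m = 0000 → c = 0000000, weight = 0.
  m = 1000 → c = 0100010, weight = 2.
  m = 0100 → c = 1100110, weight = 4.
  m = 1100 → c = 1000100, weight = 2.
  m = 0010 → c = 1011100, weight = 4.
  m = 1010 → c = 1111110, weight = 6.
  m = 0110 → c = 0111010, weight = 4.
  m = 1110 → c = 0011000, weight = 2.
  m = 0001 → c = 0101110, weight = 4.
  m = 1001 → c = 0001100, weight = 2.
  m = 0101 → c = 1001000, weight = 2.
  m = 1101 → c = 1101010, weight = 4.
  m = 0011 → c = 1110010, weight = 4.
  m = 1011 → c = 1010000, weight = 2.
  m = 0111 → c = 0010100, weight = 2.
  m = 1111 → c = 0110110, weight = 4.
Tally weights:
  weight 0: 1 codewords.
  weight 2: 7 codewords.
  weight 4: 7 codewords.
  weight 6: 1 codewords.
Minimum distance d = smallest w > 0 with A_w > 0 = 2.
Sanity: Σ A_w = 16 = 2^4 = 16 ✓.


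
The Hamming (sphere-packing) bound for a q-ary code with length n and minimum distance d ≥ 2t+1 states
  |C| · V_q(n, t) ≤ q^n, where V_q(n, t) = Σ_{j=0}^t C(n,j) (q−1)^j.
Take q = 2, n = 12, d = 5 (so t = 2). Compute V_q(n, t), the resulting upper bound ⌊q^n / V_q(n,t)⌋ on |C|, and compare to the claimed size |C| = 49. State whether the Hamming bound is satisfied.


V_q(n, t) = 79, q^n = 4096, Hamming bound = 51, |C| = 49 ≤ bound (satisfied).

Step 1: Compute V_q(n, t) = Σ_{j=0}^2 C(n, j) (q−1)^j.
  j = 0: C(12,0)·(1)^0 = 1·1 = 1.
  j = 1: C(12,1)·(1)^1 = 12·1 = 12.
  j = 2: C(12,2)·(1)^2 = 66·1 = 66.
  V_q(n, t) = 1 + 12 + 66 = 79.
Step 2: q^n = 2^12 = 4096.
Step 3: Hamming bound ⌊q^n / V_q(n,t)⌋ = ⌊4096/79⌋ = 51.
Step 4: Compare |C| = 49 to 51: satisfied.
The claimed |C| lies below the Hamming bound.


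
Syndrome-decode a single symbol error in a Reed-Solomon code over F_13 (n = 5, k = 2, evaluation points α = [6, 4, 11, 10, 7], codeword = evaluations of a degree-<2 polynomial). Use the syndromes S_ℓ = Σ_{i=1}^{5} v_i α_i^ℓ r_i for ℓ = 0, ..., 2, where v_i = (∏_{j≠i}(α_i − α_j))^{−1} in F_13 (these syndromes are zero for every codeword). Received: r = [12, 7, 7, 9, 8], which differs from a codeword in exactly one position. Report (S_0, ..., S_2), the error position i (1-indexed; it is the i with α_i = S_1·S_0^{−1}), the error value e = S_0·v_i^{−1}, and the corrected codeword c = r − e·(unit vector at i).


S = (8, 10, 6), error at position 3, error magnitude e = 2, c = [12, 7, 5, 9, 8].

Step 1: column multipliers v_i = (∏_{j≠i}(α_i − α_j))^{−1} mod 13.
  i = 1 (α = 6): (6−4)(6−11)(6−10)(6−7) = 2·(−5)·(−4)·(−1) = −40 ≡ 12, so v_1 = 12^{−1} = 12 (mod 13).
  i = 2 (α = 4): (4−6)(4−11)(4−10)(4−7) = (−2)·(−7)·(−6)·(−3) = 252 ≡ 5, so v_2 = 5^{−1} = 8 (mod 13).
  i = 3 (α = 11): (11−6)(11−4)(11−10)(11−7) = 5·7·1·4 = 140 ≡ 10, so v_3 = 10^{−1} = 4 (mod 13).
  i = 4 (α = 10): (10−6)(10−4)(10−11)(10−7) = 4·6·(−1)·3 = −72 ≡ 6, so v_4 = 6^{−1} = 11 (mod 13).
  i = 5 (α = 7): (7−6)(7−4)(7−11)(7−10) = 1·3·(−4)·(−3) = 36 ≡ 10, so v_5 = 10^{−1} = 4 (mod 13).
  v = [12, 8, 4, 11, 4].
Step 2: syndromes of r = [12, 7, 7, 9, 8] (all sums mod 13).
  S_0 = Σ v_i r_i = 12·12 + 8·7 + 4·7 + 11·9 + 4·8 = 359 ≡ 8.
  S_1 = Σ v_i α_i r_i = 12·6·12 + 8·4·7 + 4·11·7 + 11·10·9 + 4·7·8 = 2610 ≡ 10.
  α_i^2 mod 13 = [10, 3, 4, 9, 10].
  S_2 = Σ v_i α_i^2 r_i = 12·10·12 + 8·3·7 + 4·4·7 + 11·9·9 + 4·10·8 = 2931 ≡ 6.
  S = (8, 10, 6) ≠ 0, so r is not a codeword (an error is present).
Step 3: locate the error. For a single error e at position i, S_ℓ = v_i·e·α_i^ℓ, so α_err = S_1/S_0.
  S_0^{−1} = 8^{−1} = 5 (mod 13), so α_err = 10·5 = 50 ≡ 11 = α_3. Error position i = 3.
  Consistency check: S_2/S_1 = 6·4 = 24 ≡ 11 = α_err ✓ (single-error assumption holds).
Step 4: error magnitude e = S_0/v_3 = S_0·∏_{j≠3}(α_3 − α_j) = 8·10 = 80 ≡ 2 (mod 13).
Step 5: correct position 3: c_3 = r_3 − e = 7 − 2 ≡ 5 (mod 13). Hence c = [12, 7, 5, 9, 8].
  Check: interpolating c through the α_i gives m(x) = 10 + 9·x (degree < 2) with m(α_i) = c_i for every i, so c is indeed a codeword.


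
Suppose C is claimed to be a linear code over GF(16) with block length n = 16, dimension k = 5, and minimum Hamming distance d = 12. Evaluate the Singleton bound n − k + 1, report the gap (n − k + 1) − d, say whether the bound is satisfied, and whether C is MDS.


Singleton RHS = n − k + 1 = 12, slack = 0, bound satisfied, MDS.

Singleton bound: d ≤ n − k + 1.
Here n = 16, k = 5, so n − k + 1 = 12.
Given d = 12, check d ≤ 12: YES.
Slack = (n − k + 1) − d = 0.
The code is MDS (slack = 0).
Description: the claimed parameters are [16, 5, 12]_16; such a code would be MDS (meets Singleton bound).


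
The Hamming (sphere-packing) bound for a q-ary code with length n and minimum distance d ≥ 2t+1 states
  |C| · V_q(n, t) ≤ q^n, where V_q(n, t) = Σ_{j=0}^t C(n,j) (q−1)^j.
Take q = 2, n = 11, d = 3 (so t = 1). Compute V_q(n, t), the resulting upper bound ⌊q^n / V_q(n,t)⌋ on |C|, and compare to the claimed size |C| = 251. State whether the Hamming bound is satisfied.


V_q(n, t) = 12, q^n = 2048, Hamming bound = 170, |C| = 251 > bound (violated).

Step 1: Compute V_q(n, t) = Σ_{j=0}^1 C(n, j) (q−1)^j.
  j = 0: C(11,0)·(1)^0 = 1·1 = 1.
  j = 1: C(11,1)·(1)^1 = 11·1 = 11.
  V_q(n, t) = 1 + 11 = 12.
Step 2: q^n = 2^11 = 2048.
Step 3: Hamming bound ⌊q^n / V_q(n,t)⌋ = ⌊2048/12⌋ = 170.
Step 4: Compare |C| = 251 to 170: violated.
The claimed |C| lies above the Hamming bound, so no 2-ary code of length 11 with d ≥ 3 can have 251 codewords.


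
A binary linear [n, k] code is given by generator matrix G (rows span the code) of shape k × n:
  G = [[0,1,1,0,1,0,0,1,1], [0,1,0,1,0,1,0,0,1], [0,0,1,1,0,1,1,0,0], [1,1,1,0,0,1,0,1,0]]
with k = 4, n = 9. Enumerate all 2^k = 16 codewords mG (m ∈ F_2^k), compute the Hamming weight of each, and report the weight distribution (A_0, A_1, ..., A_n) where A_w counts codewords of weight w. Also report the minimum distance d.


Weight distribution: A_0 = 1, A_3 = 1, A_4 = 5, A_5 = 6, A_6 = 2, A_7 = 1. Minimum distance d = 3.

Enumerate all 2^4 = 16 messages m ∈ F_2^4.
For each, compute codeword c = mG in F_2^9, then tally its weight.
  m = 0000 → c = 000000000, weight = 0.
  m = 1000 → c = 011010011, weight = 5.
  m = 0100 → c = 010101001, weight = 4.
  m = 1100 → c = 001111010, weight = 5.
  m = 0010 → c = 001101100, weight = 4.
  m = 1010 → c = 010111111, weight = 7.
  m = 0110 → c = 011000101, weight = 4.
  m = 1110 → c = 000010110, weight = 3.
  m = 0001 → c = 111001010, weight = 5.
  m = 1001 → c = 100011001, weight = 4.
  m = 0101 → c = 101100011, weight = 5.
  m = 1101 → c = 110110000, weight = 4.
  m = 0011 → c = 110100110, weight = 5.
  m = 1011 → c = 101110101, weight = 6.
  m = 0111 → c = 100001111, weight = 5.
  m = 1111 → c = 111011100, weight = 6.
Tally weights:
  weight 0: 1 codewords.
  weight 3: 1 codewords.
  weight 4: 5 codewords.
  weight 5: 6 codewords.
  weight 6: 2 codewords.
  weight 7: 1 codewords.
Minimum distance d = smallest w > 0 with A_w > 0 = 3.
Sanity: Σ A_w = 16 = 2^4 = 16 ✓.


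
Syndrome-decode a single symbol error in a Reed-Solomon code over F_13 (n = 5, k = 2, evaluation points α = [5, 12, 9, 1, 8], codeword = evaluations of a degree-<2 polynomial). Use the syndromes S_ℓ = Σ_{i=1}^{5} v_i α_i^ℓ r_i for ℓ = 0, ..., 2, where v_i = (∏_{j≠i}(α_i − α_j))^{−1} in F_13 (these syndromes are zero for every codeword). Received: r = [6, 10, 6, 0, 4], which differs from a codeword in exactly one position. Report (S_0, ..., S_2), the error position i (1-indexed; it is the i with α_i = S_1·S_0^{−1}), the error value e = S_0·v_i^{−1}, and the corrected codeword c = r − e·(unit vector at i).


S = (9, 3, 1), error at position 3, error magnitude e = 7, c = [6, 10, 12, 0, 4].

Step 1: column multipliers v_i = (∏_{j≠i}(α_i − α_j))^{−1} mod 13.
  i = 1 (α = 5): (5−12)(5−9)(5−1)(5−8) = (−7)·(−4)·4·(−3) = −336 ≡ 2, so v_1 = 2^{−1} = 7 (mod 13).
  i = 2 (α = 12): (12−5)(12−9)(12−1)(12−8) = 7·3·11·4 = 924 ≡ 1, so v_2 = 1^{−1} = 1 (mod 13).
  i = 3 (α = 9): (9−5)(9−12)(9−1)(9−8) = 4·(−3)·8·1 = −96 ≡ 8, so v_3 = 8^{−1} = 5 (mod 13).
  i = 4 (α = 1): (1−5)(1−12)(1−9)(1−8) = (−4)·(−11)·(−8)·(−7) = 2464 ≡ 7, so v_4 = 7^{−1} = 2 (mod 13).
  i = 5 (α = 8): (8−5)(8−12)(8−9)(8−1) = 3·(−4)·(−1)·7 = 84 ≡ 6, so v_5 = 6^{−1} = 11 (mod 13).
  v = [7, 1, 5, 2, 11].
Step 2: syndromes of r = [6, 10, 6, 0, 4] (all sums mod 13).
  S_0 = Σ v_i r_i = 7·6 + 1·10 + 5·6 + 2·0 + 11·4 = 126 ≡ 9.
  S_1 = Σ v_i α_i r_i = 7·5·6 + 1·12·10 + 5·9·6 + 2·1·0 + 11·8·4 = 952 ≡ 3.
  α_i^2 mod 13 = [12, 1, 3, 1, 12].
  S_2 = Σ v_i α_i^2 r_i = 7·12·6 + 1·1·10 + 5·3·6 + 2·1·0 + 11·12·4 = 1132 ≡ 1.
  S = (9, 3, 1) ≠ 0, so r is not a codeword (an error is present).
Step 3: locate the error. For a single error e at position i, S_ℓ = v_i·e·α_i^ℓ, so α_err = S_1/S_0.
  S_0^{−1} = 9^{−1} = 3 (mod 13), so α_err = 3·3 = 9 ≡ 9 = α_3. Error position i = 3.
  Consistency check: S_2/S_1 = 1·9 = 9 ≡ 9 = α_err ✓ (single-error assumption holds).
Step 4: error magnitude e = S_0/v_3 = S_0·∏_{j≠3}(α_3 − α_j) = 9·8 = 72 ≡ 7 (mod 13).
Step 5: correct position 3: c_3 = r_3 − e = 6 − 7 ≡ 12 (mod 13). Hence c = [6, 10, 12, 0, 4].
  Check: interpolating c through the α_i gives m(x) = 5 + 8·x (degree < 2) with m(α_i) = c_i for every i, so c is indeed a codeword.


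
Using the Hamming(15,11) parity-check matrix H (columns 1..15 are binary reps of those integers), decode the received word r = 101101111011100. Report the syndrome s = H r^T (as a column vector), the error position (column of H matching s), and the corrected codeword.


s = (1, 1, 0, 0)^T, error position = 12, corrected codeword c = 101101111010100

Compute s = H r^T mod 2 one row at a time:
  s_1 = 1 + 1 + 0 + 1 + 1 + 1 + 0 + 0 = 5 ≡ 1 (mod 2).
  s_2 = 1 + 0 + 1 + 1 + 1 + 1 + 0 + 0 = 5 ≡ 1 (mod 2).
  s_3 = 0 + 1 + 1 + 1 + 0 + 1 + 0 + 0 = 4 ≡ 0 (mod 2).
  s_4 = 1 + 1 + 0 + 1 + 1 + 1 + 1 + 0 = 6 ≡ 0 (mod 2).
s = (1, 1, 0, 0)^T — this equals column 12 of H (binary 1100), so error is at position 12.
Correct: flip bit 12 of r = 101101111011100 to get c = 101101111010100.


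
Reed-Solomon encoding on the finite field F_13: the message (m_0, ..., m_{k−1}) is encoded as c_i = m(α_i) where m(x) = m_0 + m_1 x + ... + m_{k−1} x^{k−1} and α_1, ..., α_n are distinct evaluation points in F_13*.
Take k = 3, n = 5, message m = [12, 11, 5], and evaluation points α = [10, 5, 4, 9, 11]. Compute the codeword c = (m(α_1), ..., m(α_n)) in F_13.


c = [11, 10, 6, 9, 10]

Message polynomial: m(x) = 12 + 11·x + 5·x^2 (mod 13).
For each evaluation point α_i, compute m(α_i) mod 13:
  α_1 = 10: Horner steps 5 → 9 → 11, so m(10) = 11.
  α_2 = 5: Horner steps 5 → 10 → 10, so m(5) = 10.
  α_3 = 4: Horner steps 5 → 5 → 6, so m(4) = 6.
  α_4 = 9: Horner steps 5 → 4 → 9, so m(9) = 9.
  α_5 = 11: Horner steps 5 → 1 → 10, so m(11) = 10.
Codeword c = [11, 10, 6, 9, 10] ∈ F_13^5.


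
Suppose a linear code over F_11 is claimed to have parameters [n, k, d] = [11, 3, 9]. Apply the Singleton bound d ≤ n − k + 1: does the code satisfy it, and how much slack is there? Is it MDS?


Singleton RHS = n − k + 1 = 9, slack = 0, bound satisfied, MDS.

Singleton bound: d ≤ n − k + 1.
Here n = 11, k = 3, so n − k + 1 = 9.
Given d = 9, check d ≤ 9: YES.
Slack = (n − k + 1) − d = 0.
The code is MDS (slack = 0).
Description: the claimed parameters are [11, 3, 9]_11; such a code would be MDS (meets Singleton bound).


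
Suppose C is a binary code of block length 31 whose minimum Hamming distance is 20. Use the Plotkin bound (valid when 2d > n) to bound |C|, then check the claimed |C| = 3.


Plotkin bound M ≤ 4; given |C| = 3 ≤ bound (satisfied).

Check applicability: 2d = 40, n = 31.
2d − n = 9 > 0, so Plotkin applies.
Compute d/(2d−n) = 20/9 ≈ 2.2222.
⌊d/(2d−n)⌋ = 2.
Plotkin bound: M ≤ 2·2 = 4.
Given |C| = 3, check: satisfied.
This |C| is below the Plotkin bound.


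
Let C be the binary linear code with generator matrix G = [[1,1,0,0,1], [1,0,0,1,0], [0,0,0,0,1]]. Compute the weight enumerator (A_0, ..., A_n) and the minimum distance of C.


Weight distribution: A_0 = 1, A_1 = 1, A_2 = 3, A_3 = 3. Minimum distance d = 1.

Enumerate all 2^3 = 8 messages m ∈ F_2^3.
For each, compute codeword c = mG in F_2^5, then tally its weight.
  m = 000 → c = 00000, weight = 0.
  m = 100 → c = 11001, weight = 3.
  m = 010 → c = 10010, weight = 2.
  m = 110 → c = 01011, weight = 3.
  m = 001 → c = 00001, weight = 1.
  m = 101 → c = 11000, weight = 2.
  m = 011 → c = 10011, weight = 3.
  m = 111 → c = 01010, weight = 2.
Tally weights:
  weight 0: 1 codewords.
  weight 1: 1 codewords.
  weight 2: 3 codewords.
  weight 3: 3 codewords.
Minimum distance d = smallest w > 0 with A_w > 0 = 1.
Sanity: Σ A_w = 8 = 2^3 = 8 ✓.


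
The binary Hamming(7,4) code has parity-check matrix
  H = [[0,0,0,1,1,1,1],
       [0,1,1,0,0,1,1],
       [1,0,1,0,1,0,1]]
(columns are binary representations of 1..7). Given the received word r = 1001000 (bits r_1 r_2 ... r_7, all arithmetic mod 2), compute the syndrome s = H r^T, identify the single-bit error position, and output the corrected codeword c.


s = (1, 0, 1)^T, error position = 5, corrected codeword c = 1001100

Compute s = H r^T mod 2 one row at a time:
  s_1 = 1 + 0 + 0 + 0 = 1 ≡ 1 (mod 2).
  s_2 = 0 + 0 + 0 + 0 = 0 ≡ 0 (mod 2).
  s_3 = 1 + 0 + 0 + 0 = 1 ≡ 1 (mod 2).
s = (1, 0, 1)^T — this equals column 5 of H (binary 101), so error is at position 5.
Correct: flip bit 5 of r = 1001000 to get c = 1001100.


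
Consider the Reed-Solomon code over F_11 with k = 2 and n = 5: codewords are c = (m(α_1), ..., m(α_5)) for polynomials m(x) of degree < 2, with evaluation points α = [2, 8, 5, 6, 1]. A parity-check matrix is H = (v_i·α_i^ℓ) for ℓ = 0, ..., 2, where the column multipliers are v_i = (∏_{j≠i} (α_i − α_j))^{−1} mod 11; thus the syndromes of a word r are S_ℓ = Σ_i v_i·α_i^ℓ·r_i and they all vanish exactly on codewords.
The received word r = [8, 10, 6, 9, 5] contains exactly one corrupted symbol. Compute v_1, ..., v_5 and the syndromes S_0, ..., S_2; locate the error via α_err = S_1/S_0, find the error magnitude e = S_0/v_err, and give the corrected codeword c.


S = (5, 7, 1), error at position 2, error magnitude e = 6, c = [8, 4, 6, 9, 5].

Step 1: column multipliers v_i = (∏_{j≠i}(α_i − α_j))^{−1} mod 11.
  i = 1 (α = 2): (2−8)(2−5)(2−6)(2−1) = (−6)·(−3)·(−4)·1 = −72 ≡ 5, so v_1 = 5^{−1} = 9 (mod 11).
  i = 2 (α = 8): (8−2)(8−5)(8−6)(8−1) = 6·3·2·7 = 252 ≡ 10, so v_2 = 10^{−1} = 10 (mod 11).
  i = 3 (α = 5): (5−2)(5−8)(5−6)(5−1) = 3·(−3)·(−1)·4 = 36 ≡ 3, so v_3 = 3^{−1} = 4 (mod 11).
  i = 4 (α = 6): (6−2)(6−8)(6−5)(6−1) = 4·(−2)·1·5 = −40 ≡ 4, so v_4 = 4^{−1} = 3 (mod 11).
  i = 5 (α = 1): (1−2)(1−8)(1−5)(1−6) = (−1)·(−7)·(−4)·(−5) = 140 ≡ 8, so v_5 = 8^{−1} = 7 (mod 11).
  v = [9, 10, 4, 3, 7].
Step 2: syndromes of r = [8, 10, 6, 9, 5] (all sums mod 11).
  S_0 = Σ v_i r_i = 9·8 + 10·10 + 4·6 + 3·9 + 7·5 = 258 ≡ 5.
  S_1 = Σ v_i α_i r_i = 9·2·8 + 10·8·10 + 4·5·6 + 3·6·9 + 7·1·5 = 1261 ≡ 7.
  α_i^2 mod 11 = [4, 9, 3, 3, 1].
  S_2 = Σ v_i α_i^2 r_i = 9·4·8 + 10·9·10 + 4·3·6 + 3·3·9 + 7·1·5 = 1376 ≡ 1.
  S = (5, 7, 1) ≠ 0, so r is not a codeword (an error is present).
Step 3: locate the error. For a single error e at position i, S_ℓ = v_i·e·α_i^ℓ, so α_err = S_1/S_0.
  S_0^{−1} = 5^{−1} = 9 (mod 11), so α_err = 7·9 = 63 ≡ 8 = α_2. Error position i = 2.
  Consistency check: S_2/S_1 = 1·8 = 8 ≡ 8 = α_err ✓ (single-error assumption holds).
Step 4: error magnitude e = S_0/v_2 = S_0·∏_{j≠2}(α_2 − α_j) = 5·10 = 50 ≡ 6 (mod 11).
Step 5: correct position 2: c_2 = r_2 − e = 10 − 6 ≡ 4 (mod 11). Hence c = [8, 4, 6, 9, 5].
  Check: interpolating c through the α_i gives m(x) = 2 + 3·x (degree < 2) with m(α_i) = c_i for every i, so c is indeed a codeword.


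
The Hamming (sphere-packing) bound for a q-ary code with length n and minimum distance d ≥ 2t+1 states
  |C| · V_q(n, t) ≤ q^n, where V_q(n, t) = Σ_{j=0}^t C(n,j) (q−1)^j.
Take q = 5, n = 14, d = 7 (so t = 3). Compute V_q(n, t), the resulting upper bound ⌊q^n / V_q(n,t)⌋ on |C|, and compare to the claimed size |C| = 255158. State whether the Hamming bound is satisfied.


V_q(n, t) = 24809, q^n = 6103515625, Hamming bound = 246020, |C| = 255158 > bound (violated).

Step 1: Compute V_q(n, t) = Σ_{j=0}^3 C(n, j) (q−1)^j.
  j = 0: C(14,0)·(4)^0 = 1·1 = 1.
  j = 1: C(14,1)·(4)^1 = 14·4 = 56.
  j = 2: C(14,2)·(4)^2 = 91·16 = 1456.
  j = 3: C(14,3)·(4)^3 = 364·64 = 23296.
  V_q(n, t) = 1 + 56 + 1456 + 23296 = 24809.
Step 2: q^n = 5^14 = 6103515625.
Step 3: Hamming bound ⌊q^n / V_q(n,t)⌋ = ⌊6103515625/24809⌋ = 246020.
Step 4: Compare |C| = 255158 to 246020: violated.
The claimed |C| lies above the Hamming bound, so no 5-ary code of length 14 with d ≥ 7 can have 255158 codewords.


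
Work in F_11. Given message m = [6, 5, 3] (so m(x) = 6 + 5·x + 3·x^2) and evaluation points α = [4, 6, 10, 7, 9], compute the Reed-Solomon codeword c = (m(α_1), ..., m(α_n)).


c = [8, 1, 4, 1, 8]

Message polynomial: m(x) = 6 + 5·x + 3·x^2 (mod 11).
For each evaluation point α_i, compute m(α_i) mod 11:
  α_1 = 4: Horner steps 3 → 6 → 8, so m(4) = 8.
  α_2 = 6: Horner steps 3 → 1 → 1, so m(6) = 1.
  α_3 = 10: Horner steps 3 → 2 → 4, so m(10) = 4.
  α_4 = 7: Horner steps 3 → 4 → 1, so m(7) = 1.
  α_5 = 9: Horner steps 3 → 10 → 8, so m(9) = 8.
Codeword c = [8, 1, 4, 1, 8] ∈ F_11^5.


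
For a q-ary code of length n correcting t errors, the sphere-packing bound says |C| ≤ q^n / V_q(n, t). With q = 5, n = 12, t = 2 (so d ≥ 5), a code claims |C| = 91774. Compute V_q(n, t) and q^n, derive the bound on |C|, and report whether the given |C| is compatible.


V_q(n, t) = 1105, q^n = 244140625, Hamming bound = 220941, |C| = 91774 ≤ bound (satisfied).

Step 1: Compute V_q(n, t) = Σ_{j=0}^2 C(n, j) (q−1)^j.
  j = 0: C(12,0)·(4)^0 = 1·1 = 1.
  j = 1: C(12,1)·(4)^1 = 12·4 = 48.
  j = 2: C(12,2)·(4)^2 = 66·16 = 1056.
  V_q(n, t) = 1 + 48 + 1056 = 1105.
Step 2: q^n = 5^12 = 244140625.
Step 3: Hamming bound ⌊q^n / V_q(n,t)⌋ = ⌊244140625/1105⌋ = 220941.
Step 4: Compare |C| = 91774 to 220941: satisfied.
The claimed |C| lies below the Hamming bound.


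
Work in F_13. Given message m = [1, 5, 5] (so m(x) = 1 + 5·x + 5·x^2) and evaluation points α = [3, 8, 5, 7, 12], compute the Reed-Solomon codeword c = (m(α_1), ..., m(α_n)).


c = [9, 10, 8, 8, 1]

Message polynomial: m(x) = 1 + 5·x + 5·x^2 (mod 13).
For each evaluation point α_i, compute m(α_i) mod 13:
  α_1 = 3: Horner steps 5 → 7 → 9, so m(3) = 9.
  α_2 = 8: Horner steps 5 → 6 → 10, so m(8) = 10.
  α_3 = 5: Horner steps 5 → 4 → 8, so m(5) = 8.
  α_4 = 7: Horner steps 5 → 1 → 8, so m(7) = 8.
  α_5 = 12: Horner steps 5 → 0 → 1, so m(12) = 1.
Codeword c = [9, 10, 8, 8, 1] ∈ F_13^5.


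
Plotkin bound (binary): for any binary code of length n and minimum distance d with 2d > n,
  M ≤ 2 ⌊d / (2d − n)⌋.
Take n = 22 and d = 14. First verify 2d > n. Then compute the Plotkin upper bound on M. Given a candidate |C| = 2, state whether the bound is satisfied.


Plotkin bound M ≤ 4; given |C| = 2 ≤ bound (satisfied).

Check applicability: 2d = 28, n = 22.
2d − n = 6 > 0, so Plotkin applies.
Compute d/(2d−n) = 14/6 ≈ 2.3333.
⌊d/(2d−n)⌋ = 2.
Plotkin bound: M ≤ 2·2 = 4.
Given |C| = 2, check: satisfied.
This |C| is below the Plotkin bound.


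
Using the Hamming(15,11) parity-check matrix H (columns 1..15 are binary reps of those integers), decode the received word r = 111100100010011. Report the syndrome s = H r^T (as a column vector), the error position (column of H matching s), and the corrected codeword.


s = (1, 0, 0, 1)^T, error position = 9, corrected codeword c = 111100101010011

Compute s = H r^T mod 2 one row at a time:
  s_1 = 0 + 0 + 0 + 1 + 0 + 0 + 1 + 1 = 3 ≡ 1 (mod 2).
  s_2 = 1 + 0 + 0 + 1 + 0 + 0 + 1 + 1 = 4 ≡ 0 (mod 2).
  s_3 = 1 + 1 + 0 + 1 + 0 + 1 + 1 + 1 = 6 ≡ 0 (mod 2).
  s_4 = 1 + 1 + 0 + 1 + 0 + 1 + 0 + 1 = 5 ≡ 1 (mod 2).
s = (1, 0, 0, 1)^T — this equals column 9 of H (binary 1001), so error is at position 9.
Correct: flip bit 9 of r = 111100100010011 to get c = 111100101010011.


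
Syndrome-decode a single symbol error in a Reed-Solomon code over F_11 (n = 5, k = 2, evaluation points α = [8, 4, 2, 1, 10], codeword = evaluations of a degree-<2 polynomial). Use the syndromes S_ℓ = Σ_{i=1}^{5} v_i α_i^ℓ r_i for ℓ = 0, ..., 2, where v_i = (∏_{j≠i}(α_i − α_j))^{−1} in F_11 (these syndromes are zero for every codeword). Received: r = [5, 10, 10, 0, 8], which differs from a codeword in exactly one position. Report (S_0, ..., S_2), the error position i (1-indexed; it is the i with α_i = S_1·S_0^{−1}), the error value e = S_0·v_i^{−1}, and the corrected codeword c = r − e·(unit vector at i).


S = (1, 2, 4), error at position 3, error magnitude e = 3, c = [5, 10, 7, 0, 8].

Step 1: column multipliers v_i = (∏_{j≠i}(α_i − α_j))^{−1} mod 11.
  i = 1 (α = 8): (8−4)(8−2)(8−1)(8−10) = 4·6·7·(−2) = −336 ≡ 5, so v_1 = 5^{−1} = 9 (mod 11).
  i = 2 (α = 4): (4−8)(4−2)(4−1)(4−10) = (−4)·2·3·(−6) = 144 ≡ 1, so v_2 = 1^{−1} = 1 (mod 11).
  i = 3 (α = 2): (2−8)(2−4)(2−1)(2−10) = (−6)·(−2)·1·(−8) = −96 ≡ 3, so v_3 = 3^{−1} = 4 (mod 11).
  i = 4 (α = 1): (1−8)(1−4)(1−2)(1−10) = (−7)·(−3)·(−1)·(−9) = 189 ≡ 2, so v_4 = 2^{−1} = 6 (mod 11).
  i = 5 (α = 10): (10−8)(10−4)(10−2)(10−1) = 2·6·8·9 = 864 ≡ 6, so v_5 = 6^{−1} = 2 (mod 11).
  v = [9, 1, 4, 6, 2].
Step 2: syndromes of r = [5, 10, 10, 0, 8] (all sums mod 11).
  S_0 = Σ v_i r_i = 9·5 + 1·10 + 4·10 + 6·0 + 2·8 = 111 ≡ 1.
  S_1 = Σ v_i α_i r_i = 9·8·5 + 1·4·10 + 4·2·10 + 6·1·0 + 2·10·8 = 640 ≡ 2.
  α_i^2 mod 11 = [9, 5, 4, 1, 1].
  S_2 = Σ v_i α_i^2 r_i = 9·9·5 + 1·5·10 + 4·4·10 + 6·1·0 + 2·1·8 = 631 ≡ 4.
  S = (1, 2, 4) ≠ 0, so r is not a codeword (an error is present).
Step 3: locate the error. For a single error e at position i, S_ℓ = v_i·e·α_i^ℓ, so α_err = S_1/S_0.
  S_0^{−1} = 1^{−1} = 1 (mod 11), so α_err = 2·1 = 2 ≡ 2 = α_3. Error position i = 3.
  Consistency check: S_2/S_1 = 4·6 = 24 ≡ 2 = α_err ✓ (single-error assumption holds).
Step 4: error magnitude e = S_0/v_3 = S_0·∏_{j≠3}(α_3 − α_j) = 1·3 = 3 ≡ 3 (mod 11).
Step 5: correct position 3: c_3 = r_3 − e = 10 − 3 ≡ 7 (mod 11). Hence c = [5, 10, 7, 0, 8].
  Check: interpolating c through the α_i gives m(x) = 4 + 7·x (degree < 2) with m(α_i) = c_i for every i, so c is indeed a codeword.


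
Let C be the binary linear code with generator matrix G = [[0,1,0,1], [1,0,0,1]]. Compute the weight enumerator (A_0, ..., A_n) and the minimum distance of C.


Weight distribution: A_0 = 1, A_2 = 3. Minimum distance d = 2.

Enumerate all 2^2 = 4 messages m ∈ F_2^2.
For each, compute codeword c = mG in F_2^4, then tally its weight.
  m = 00 → c = 0000, weight = 0.
  m = 10 → c = 0101, weight = 2.
  m = 01 → c = 1001, weight = 2.
  m = 11 → c = 1100, weight = 2.
Tally weights:
  weight 0: 1 codewords.
  weight 2: 3 codewords.
Minimum distance d = smallest w > 0 with A_w > 0 = 2.
Sanity: Σ A_w = 4 = 2^2 = 4 ✓.


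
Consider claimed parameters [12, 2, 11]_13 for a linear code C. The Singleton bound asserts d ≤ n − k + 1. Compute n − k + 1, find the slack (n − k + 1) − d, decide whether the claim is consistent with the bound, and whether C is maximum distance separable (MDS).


Singleton RHS = n − k + 1 = 11, slack = 0, bound satisfied, MDS.

Singleton bound: d ≤ n − k + 1.
Here n = 12, k = 2, so n − k + 1 = 11.
Given d = 11, check d ≤ 11: YES.
Slack = (n − k + 1) − d = 0.
The code is MDS (slack = 0).
Description: the claimed parameters are [12, 2, 11]_13; such a code would be MDS (meets Singleton bound).


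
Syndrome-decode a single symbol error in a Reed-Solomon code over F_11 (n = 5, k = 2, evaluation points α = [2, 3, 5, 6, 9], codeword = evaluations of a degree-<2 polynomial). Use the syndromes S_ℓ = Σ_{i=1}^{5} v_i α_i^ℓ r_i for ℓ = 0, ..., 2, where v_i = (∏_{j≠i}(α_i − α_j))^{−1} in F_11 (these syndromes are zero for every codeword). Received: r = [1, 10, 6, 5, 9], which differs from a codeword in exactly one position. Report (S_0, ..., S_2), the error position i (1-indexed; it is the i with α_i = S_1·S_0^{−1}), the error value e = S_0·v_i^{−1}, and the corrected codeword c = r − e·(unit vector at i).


S = (7, 9, 10), error at position 4, error magnitude e = 1, c = [1, 10, 6, 4, 9].

Step 1: column multipliers v_i = (∏_{j≠i}(α_i − α_j))^{−1} mod 11.
  i = 1 (α = 2): (2−3)(2−5)(2−6)(2−9) = (−1)·(−3)·(−4)·(−7) = 84 ≡ 7, so v_1 = 7^{−1} = 8 (mod 11).
  i = 2 (α = 3): (3−2)(3−5)(3−6)(3−9) = 1·(−2)·(−3)·(−6) = −36 ≡ 8, so v_2 = 8^{−1} = 7 (mod 11).
  i = 3 (α = 5): (5−2)(5−3)(5−6)(5−9) = 3·2·(−1)·(−4) = 24 ≡ 2, so v_3 = 2^{−1} = 6 (mod 11).
  i = 4 (α = 6): (6−2)(6−3)(6−5)(6−9) = 4·3·1·(−3) = −36 ≡ 8, so v_4 = 8^{−1} = 7 (mod 11).
  i = 5 (α = 9): (9−2)(9−3)(9−5)(9−6) = 7·6·4·3 = 504 ≡ 9, so v_5 = 9^{−1} = 5 (mod 11).
  v = [8, 7, 6, 7, 5].
Step 2: syndromes of r = [1, 10, 6, 5, 9] (all sums mod 11).
  S_0 = Σ v_i r_i = 8·1 + 7·10 + 6·6 + 7·5 + 5·9 = 194 ≡ 7.
  S_1 = Σ v_i α_i r_i = 8·2·1 + 7·3·10 + 6·5·6 + 7·6·5 + 5·9·9 = 1021 ≡ 9.
  α_i^2 mod 11 = [4, 9, 3, 3, 4].
  S_2 = Σ v_i α_i^2 r_i = 8·4·1 + 7·9·10 + 6·3·6 + 7·3·5 + 5·4·9 = 1055 ≡ 10.
  S = (7, 9, 10) ≠ 0, so r is not a codeword (an error is present).
Step 3: locate the error. For a single error e at position i, S_ℓ = v_i·e·α_i^ℓ, so α_err = S_1/S_0.
  S_0^{−1} = 7^{−1} = 8 (mod 11), so α_err = 9·8 = 72 ≡ 6 = α_4. Error position i = 4.
  Consistency check: S_2/S_1 = 10·5 = 50 ≡ 6 = α_err ✓ (single-error assumption holds).
Step 4: error magnitude e = S_0/v_4 = S_0·∏_{j≠4}(α_4 − α_j) = 7·8 = 56 ≡ 1 (mod 11).
Step 5: correct position 4: c_4 = r_4 − e = 5 − 1 ≡ 4 (mod 11). Hence c = [1, 10, 6, 4, 9].
  Check: interpolating c through the α_i gives m(x) = 5 + 9·x (degree < 2) with m(α_i) = c_i for every i, so c is indeed a codeword.
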